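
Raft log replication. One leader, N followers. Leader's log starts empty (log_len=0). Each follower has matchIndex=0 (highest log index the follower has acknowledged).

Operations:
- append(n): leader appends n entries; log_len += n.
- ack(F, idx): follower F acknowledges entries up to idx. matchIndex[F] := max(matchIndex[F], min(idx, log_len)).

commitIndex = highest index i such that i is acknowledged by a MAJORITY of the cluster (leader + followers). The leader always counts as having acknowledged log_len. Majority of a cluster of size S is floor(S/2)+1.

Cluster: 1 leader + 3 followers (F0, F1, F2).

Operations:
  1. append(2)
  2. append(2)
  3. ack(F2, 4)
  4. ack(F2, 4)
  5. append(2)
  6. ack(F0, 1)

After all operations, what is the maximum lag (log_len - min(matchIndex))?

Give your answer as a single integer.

Op 1: append 2 -> log_len=2
Op 2: append 2 -> log_len=4
Op 3: F2 acks idx 4 -> match: F0=0 F1=0 F2=4; commitIndex=0
Op 4: F2 acks idx 4 -> match: F0=0 F1=0 F2=4; commitIndex=0
Op 5: append 2 -> log_len=6
Op 6: F0 acks idx 1 -> match: F0=1 F1=0 F2=4; commitIndex=1

Answer: 6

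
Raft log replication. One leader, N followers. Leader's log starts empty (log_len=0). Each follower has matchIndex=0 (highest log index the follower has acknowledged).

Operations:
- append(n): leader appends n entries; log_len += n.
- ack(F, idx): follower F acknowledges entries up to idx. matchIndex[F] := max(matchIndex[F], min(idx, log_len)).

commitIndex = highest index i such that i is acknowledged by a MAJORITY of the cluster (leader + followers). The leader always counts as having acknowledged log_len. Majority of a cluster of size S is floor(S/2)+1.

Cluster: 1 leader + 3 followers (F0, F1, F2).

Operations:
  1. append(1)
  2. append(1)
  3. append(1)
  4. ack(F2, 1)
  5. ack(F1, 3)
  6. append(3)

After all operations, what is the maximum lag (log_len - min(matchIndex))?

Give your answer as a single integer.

Answer: 6

Derivation:
Op 1: append 1 -> log_len=1
Op 2: append 1 -> log_len=2
Op 3: append 1 -> log_len=3
Op 4: F2 acks idx 1 -> match: F0=0 F1=0 F2=1; commitIndex=0
Op 5: F1 acks idx 3 -> match: F0=0 F1=3 F2=1; commitIndex=1
Op 6: append 3 -> log_len=6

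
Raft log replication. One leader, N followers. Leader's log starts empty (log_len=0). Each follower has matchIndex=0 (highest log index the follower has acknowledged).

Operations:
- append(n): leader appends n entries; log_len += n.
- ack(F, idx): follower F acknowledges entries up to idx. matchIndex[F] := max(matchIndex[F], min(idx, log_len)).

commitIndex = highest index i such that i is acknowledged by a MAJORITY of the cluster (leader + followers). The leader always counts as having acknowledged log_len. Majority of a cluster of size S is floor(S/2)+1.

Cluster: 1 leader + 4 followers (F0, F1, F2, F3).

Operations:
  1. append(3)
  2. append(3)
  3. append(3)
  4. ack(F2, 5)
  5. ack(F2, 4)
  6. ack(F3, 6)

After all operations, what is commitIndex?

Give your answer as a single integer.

Answer: 5

Derivation:
Op 1: append 3 -> log_len=3
Op 2: append 3 -> log_len=6
Op 3: append 3 -> log_len=9
Op 4: F2 acks idx 5 -> match: F0=0 F1=0 F2=5 F3=0; commitIndex=0
Op 5: F2 acks idx 4 -> match: F0=0 F1=0 F2=5 F3=0; commitIndex=0
Op 6: F3 acks idx 6 -> match: F0=0 F1=0 F2=5 F3=6; commitIndex=5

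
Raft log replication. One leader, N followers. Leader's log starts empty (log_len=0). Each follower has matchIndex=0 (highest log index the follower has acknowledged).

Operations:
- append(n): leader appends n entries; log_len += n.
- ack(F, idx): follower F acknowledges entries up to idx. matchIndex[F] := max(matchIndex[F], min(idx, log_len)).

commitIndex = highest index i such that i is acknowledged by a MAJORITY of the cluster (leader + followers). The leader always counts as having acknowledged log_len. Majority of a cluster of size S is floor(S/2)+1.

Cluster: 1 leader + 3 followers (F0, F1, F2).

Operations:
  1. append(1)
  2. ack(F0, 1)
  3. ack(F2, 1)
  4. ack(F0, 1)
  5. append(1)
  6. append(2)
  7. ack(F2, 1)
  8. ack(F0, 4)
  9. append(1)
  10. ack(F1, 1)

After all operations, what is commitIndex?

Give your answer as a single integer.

Op 1: append 1 -> log_len=1
Op 2: F0 acks idx 1 -> match: F0=1 F1=0 F2=0; commitIndex=0
Op 3: F2 acks idx 1 -> match: F0=1 F1=0 F2=1; commitIndex=1
Op 4: F0 acks idx 1 -> match: F0=1 F1=0 F2=1; commitIndex=1
Op 5: append 1 -> log_len=2
Op 6: append 2 -> log_len=4
Op 7: F2 acks idx 1 -> match: F0=1 F1=0 F2=1; commitIndex=1
Op 8: F0 acks idx 4 -> match: F0=4 F1=0 F2=1; commitIndex=1
Op 9: append 1 -> log_len=5
Op 10: F1 acks idx 1 -> match: F0=4 F1=1 F2=1; commitIndex=1

Answer: 1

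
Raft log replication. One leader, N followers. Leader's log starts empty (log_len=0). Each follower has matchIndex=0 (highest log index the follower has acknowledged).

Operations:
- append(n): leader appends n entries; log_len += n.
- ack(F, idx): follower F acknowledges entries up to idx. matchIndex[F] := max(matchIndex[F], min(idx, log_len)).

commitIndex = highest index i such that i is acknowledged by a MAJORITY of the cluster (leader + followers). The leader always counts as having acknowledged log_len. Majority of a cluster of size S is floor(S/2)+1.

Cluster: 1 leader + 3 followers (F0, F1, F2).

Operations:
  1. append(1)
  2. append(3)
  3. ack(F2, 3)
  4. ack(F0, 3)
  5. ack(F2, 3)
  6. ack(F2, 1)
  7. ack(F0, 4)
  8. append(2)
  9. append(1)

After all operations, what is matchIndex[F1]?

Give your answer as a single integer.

Op 1: append 1 -> log_len=1
Op 2: append 3 -> log_len=4
Op 3: F2 acks idx 3 -> match: F0=0 F1=0 F2=3; commitIndex=0
Op 4: F0 acks idx 3 -> match: F0=3 F1=0 F2=3; commitIndex=3
Op 5: F2 acks idx 3 -> match: F0=3 F1=0 F2=3; commitIndex=3
Op 6: F2 acks idx 1 -> match: F0=3 F1=0 F2=3; commitIndex=3
Op 7: F0 acks idx 4 -> match: F0=4 F1=0 F2=3; commitIndex=3
Op 8: append 2 -> log_len=6
Op 9: append 1 -> log_len=7

Answer: 0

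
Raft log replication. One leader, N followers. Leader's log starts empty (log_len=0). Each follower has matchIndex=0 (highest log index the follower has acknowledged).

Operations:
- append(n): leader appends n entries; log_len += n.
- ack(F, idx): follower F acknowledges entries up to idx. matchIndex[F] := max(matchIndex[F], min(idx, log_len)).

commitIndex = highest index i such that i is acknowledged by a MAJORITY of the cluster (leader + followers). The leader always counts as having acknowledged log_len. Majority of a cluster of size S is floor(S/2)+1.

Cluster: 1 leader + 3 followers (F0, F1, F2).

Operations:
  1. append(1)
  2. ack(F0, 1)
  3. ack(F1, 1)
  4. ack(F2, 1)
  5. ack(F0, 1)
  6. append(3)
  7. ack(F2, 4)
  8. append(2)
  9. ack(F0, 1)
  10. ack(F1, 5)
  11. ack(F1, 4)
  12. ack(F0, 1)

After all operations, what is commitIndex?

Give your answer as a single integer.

Answer: 4

Derivation:
Op 1: append 1 -> log_len=1
Op 2: F0 acks idx 1 -> match: F0=1 F1=0 F2=0; commitIndex=0
Op 3: F1 acks idx 1 -> match: F0=1 F1=1 F2=0; commitIndex=1
Op 4: F2 acks idx 1 -> match: F0=1 F1=1 F2=1; commitIndex=1
Op 5: F0 acks idx 1 -> match: F0=1 F1=1 F2=1; commitIndex=1
Op 6: append 3 -> log_len=4
Op 7: F2 acks idx 4 -> match: F0=1 F1=1 F2=4; commitIndex=1
Op 8: append 2 -> log_len=6
Op 9: F0 acks idx 1 -> match: F0=1 F1=1 F2=4; commitIndex=1
Op 10: F1 acks idx 5 -> match: F0=1 F1=5 F2=4; commitIndex=4
Op 11: F1 acks idx 4 -> match: F0=1 F1=5 F2=4; commitIndex=4
Op 12: F0 acks idx 1 -> match: F0=1 F1=5 F2=4; commitIndex=4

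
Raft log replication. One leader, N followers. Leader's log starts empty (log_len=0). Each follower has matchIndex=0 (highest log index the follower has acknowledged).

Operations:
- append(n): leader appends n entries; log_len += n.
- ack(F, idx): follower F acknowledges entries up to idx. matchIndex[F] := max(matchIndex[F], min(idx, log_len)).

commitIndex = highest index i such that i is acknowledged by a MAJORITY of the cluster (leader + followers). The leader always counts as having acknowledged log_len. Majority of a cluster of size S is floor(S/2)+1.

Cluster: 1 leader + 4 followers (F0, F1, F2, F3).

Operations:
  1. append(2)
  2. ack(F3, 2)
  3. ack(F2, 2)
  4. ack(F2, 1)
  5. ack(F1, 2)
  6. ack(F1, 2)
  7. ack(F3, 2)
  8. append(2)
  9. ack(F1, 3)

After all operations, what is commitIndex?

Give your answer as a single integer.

Answer: 2

Derivation:
Op 1: append 2 -> log_len=2
Op 2: F3 acks idx 2 -> match: F0=0 F1=0 F2=0 F3=2; commitIndex=0
Op 3: F2 acks idx 2 -> match: F0=0 F1=0 F2=2 F3=2; commitIndex=2
Op 4: F2 acks idx 1 -> match: F0=0 F1=0 F2=2 F3=2; commitIndex=2
Op 5: F1 acks idx 2 -> match: F0=0 F1=2 F2=2 F3=2; commitIndex=2
Op 6: F1 acks idx 2 -> match: F0=0 F1=2 F2=2 F3=2; commitIndex=2
Op 7: F3 acks idx 2 -> match: F0=0 F1=2 F2=2 F3=2; commitIndex=2
Op 8: append 2 -> log_len=4
Op 9: F1 acks idx 3 -> match: F0=0 F1=3 F2=2 F3=2; commitIndex=2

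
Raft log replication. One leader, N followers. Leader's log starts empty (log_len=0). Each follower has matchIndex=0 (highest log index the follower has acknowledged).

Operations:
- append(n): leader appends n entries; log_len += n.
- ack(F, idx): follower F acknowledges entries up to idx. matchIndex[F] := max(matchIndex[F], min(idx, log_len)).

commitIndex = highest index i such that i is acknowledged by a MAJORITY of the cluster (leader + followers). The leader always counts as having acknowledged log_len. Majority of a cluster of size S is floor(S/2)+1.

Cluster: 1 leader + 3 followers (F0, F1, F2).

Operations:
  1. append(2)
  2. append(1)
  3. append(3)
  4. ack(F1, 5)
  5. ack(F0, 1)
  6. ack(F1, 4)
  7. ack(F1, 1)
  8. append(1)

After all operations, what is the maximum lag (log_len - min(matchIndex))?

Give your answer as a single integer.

Answer: 7

Derivation:
Op 1: append 2 -> log_len=2
Op 2: append 1 -> log_len=3
Op 3: append 3 -> log_len=6
Op 4: F1 acks idx 5 -> match: F0=0 F1=5 F2=0; commitIndex=0
Op 5: F0 acks idx 1 -> match: F0=1 F1=5 F2=0; commitIndex=1
Op 6: F1 acks idx 4 -> match: F0=1 F1=5 F2=0; commitIndex=1
Op 7: F1 acks idx 1 -> match: F0=1 F1=5 F2=0; commitIndex=1
Op 8: append 1 -> log_len=7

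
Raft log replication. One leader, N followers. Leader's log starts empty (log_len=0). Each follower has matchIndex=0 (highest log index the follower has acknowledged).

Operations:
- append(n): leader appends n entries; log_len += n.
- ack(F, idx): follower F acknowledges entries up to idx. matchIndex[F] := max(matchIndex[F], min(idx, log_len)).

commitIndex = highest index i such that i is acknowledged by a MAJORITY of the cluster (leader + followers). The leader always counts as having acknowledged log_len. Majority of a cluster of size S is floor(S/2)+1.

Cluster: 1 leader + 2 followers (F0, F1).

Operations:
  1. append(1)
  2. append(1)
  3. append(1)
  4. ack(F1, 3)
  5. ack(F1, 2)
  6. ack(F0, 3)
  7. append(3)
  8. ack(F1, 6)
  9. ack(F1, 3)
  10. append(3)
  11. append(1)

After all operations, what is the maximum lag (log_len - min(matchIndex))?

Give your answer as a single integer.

Op 1: append 1 -> log_len=1
Op 2: append 1 -> log_len=2
Op 3: append 1 -> log_len=3
Op 4: F1 acks idx 3 -> match: F0=0 F1=3; commitIndex=3
Op 5: F1 acks idx 2 -> match: F0=0 F1=3; commitIndex=3
Op 6: F0 acks idx 3 -> match: F0=3 F1=3; commitIndex=3
Op 7: append 3 -> log_len=6
Op 8: F1 acks idx 6 -> match: F0=3 F1=6; commitIndex=6
Op 9: F1 acks idx 3 -> match: F0=3 F1=6; commitIndex=6
Op 10: append 3 -> log_len=9
Op 11: append 1 -> log_len=10

Answer: 7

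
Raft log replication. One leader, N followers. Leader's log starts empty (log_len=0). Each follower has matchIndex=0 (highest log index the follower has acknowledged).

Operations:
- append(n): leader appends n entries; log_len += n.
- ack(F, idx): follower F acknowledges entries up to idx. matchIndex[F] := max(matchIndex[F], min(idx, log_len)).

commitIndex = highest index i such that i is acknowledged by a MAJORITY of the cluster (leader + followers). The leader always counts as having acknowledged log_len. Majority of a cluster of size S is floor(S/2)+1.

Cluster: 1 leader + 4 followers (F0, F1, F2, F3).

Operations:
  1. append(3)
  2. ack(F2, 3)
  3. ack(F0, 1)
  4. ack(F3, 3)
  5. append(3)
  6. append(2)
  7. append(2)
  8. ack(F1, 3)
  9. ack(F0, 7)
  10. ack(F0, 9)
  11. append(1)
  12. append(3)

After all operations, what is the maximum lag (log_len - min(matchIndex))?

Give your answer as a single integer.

Op 1: append 3 -> log_len=3
Op 2: F2 acks idx 3 -> match: F0=0 F1=0 F2=3 F3=0; commitIndex=0
Op 3: F0 acks idx 1 -> match: F0=1 F1=0 F2=3 F3=0; commitIndex=1
Op 4: F3 acks idx 3 -> match: F0=1 F1=0 F2=3 F3=3; commitIndex=3
Op 5: append 3 -> log_len=6
Op 6: append 2 -> log_len=8
Op 7: append 2 -> log_len=10
Op 8: F1 acks idx 3 -> match: F0=1 F1=3 F2=3 F3=3; commitIndex=3
Op 9: F0 acks idx 7 -> match: F0=7 F1=3 F2=3 F3=3; commitIndex=3
Op 10: F0 acks idx 9 -> match: F0=9 F1=3 F2=3 F3=3; commitIndex=3
Op 11: append 1 -> log_len=11
Op 12: append 3 -> log_len=14

Answer: 11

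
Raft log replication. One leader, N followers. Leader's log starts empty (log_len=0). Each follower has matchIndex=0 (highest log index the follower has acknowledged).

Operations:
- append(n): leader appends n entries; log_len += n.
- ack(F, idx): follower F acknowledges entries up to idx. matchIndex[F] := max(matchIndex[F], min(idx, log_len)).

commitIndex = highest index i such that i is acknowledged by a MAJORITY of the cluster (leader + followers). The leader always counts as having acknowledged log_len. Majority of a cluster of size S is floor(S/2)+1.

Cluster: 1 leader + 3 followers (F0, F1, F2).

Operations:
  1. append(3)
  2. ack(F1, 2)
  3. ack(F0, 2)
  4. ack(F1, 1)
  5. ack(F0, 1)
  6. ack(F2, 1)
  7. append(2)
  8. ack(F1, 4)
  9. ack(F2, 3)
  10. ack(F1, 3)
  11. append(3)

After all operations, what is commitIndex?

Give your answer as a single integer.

Answer: 3

Derivation:
Op 1: append 3 -> log_len=3
Op 2: F1 acks idx 2 -> match: F0=0 F1=2 F2=0; commitIndex=0
Op 3: F0 acks idx 2 -> match: F0=2 F1=2 F2=0; commitIndex=2
Op 4: F1 acks idx 1 -> match: F0=2 F1=2 F2=0; commitIndex=2
Op 5: F0 acks idx 1 -> match: F0=2 F1=2 F2=0; commitIndex=2
Op 6: F2 acks idx 1 -> match: F0=2 F1=2 F2=1; commitIndex=2
Op 7: append 2 -> log_len=5
Op 8: F1 acks idx 4 -> match: F0=2 F1=4 F2=1; commitIndex=2
Op 9: F2 acks idx 3 -> match: F0=2 F1=4 F2=3; commitIndex=3
Op 10: F1 acks idx 3 -> match: F0=2 F1=4 F2=3; commitIndex=3
Op 11: append 3 -> log_len=8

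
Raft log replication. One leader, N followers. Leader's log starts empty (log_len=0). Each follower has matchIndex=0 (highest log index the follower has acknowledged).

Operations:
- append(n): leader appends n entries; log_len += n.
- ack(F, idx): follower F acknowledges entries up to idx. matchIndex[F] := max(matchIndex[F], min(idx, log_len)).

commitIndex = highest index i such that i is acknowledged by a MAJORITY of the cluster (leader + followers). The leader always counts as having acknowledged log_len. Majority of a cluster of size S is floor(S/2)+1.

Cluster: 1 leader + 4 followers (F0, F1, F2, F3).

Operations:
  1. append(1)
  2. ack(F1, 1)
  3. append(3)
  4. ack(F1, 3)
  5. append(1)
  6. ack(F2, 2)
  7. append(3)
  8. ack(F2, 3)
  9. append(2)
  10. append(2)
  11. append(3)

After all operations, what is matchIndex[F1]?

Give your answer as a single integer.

Answer: 3

Derivation:
Op 1: append 1 -> log_len=1
Op 2: F1 acks idx 1 -> match: F0=0 F1=1 F2=0 F3=0; commitIndex=0
Op 3: append 3 -> log_len=4
Op 4: F1 acks idx 3 -> match: F0=0 F1=3 F2=0 F3=0; commitIndex=0
Op 5: append 1 -> log_len=5
Op 6: F2 acks idx 2 -> match: F0=0 F1=3 F2=2 F3=0; commitIndex=2
Op 7: append 3 -> log_len=8
Op 8: F2 acks idx 3 -> match: F0=0 F1=3 F2=3 F3=0; commitIndex=3
Op 9: append 2 -> log_len=10
Op 10: append 2 -> log_len=12
Op 11: append 3 -> log_len=15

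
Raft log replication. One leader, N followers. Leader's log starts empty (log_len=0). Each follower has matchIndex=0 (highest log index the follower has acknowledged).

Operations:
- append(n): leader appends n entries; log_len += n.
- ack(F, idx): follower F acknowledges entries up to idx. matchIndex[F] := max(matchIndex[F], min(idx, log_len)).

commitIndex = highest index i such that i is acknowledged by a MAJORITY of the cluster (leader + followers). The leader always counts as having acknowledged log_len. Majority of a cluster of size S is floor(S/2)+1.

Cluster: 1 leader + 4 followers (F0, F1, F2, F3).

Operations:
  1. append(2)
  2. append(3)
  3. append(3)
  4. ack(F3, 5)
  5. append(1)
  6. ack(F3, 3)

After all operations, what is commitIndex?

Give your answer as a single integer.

Op 1: append 2 -> log_len=2
Op 2: append 3 -> log_len=5
Op 3: append 3 -> log_len=8
Op 4: F3 acks idx 5 -> match: F0=0 F1=0 F2=0 F3=5; commitIndex=0
Op 5: append 1 -> log_len=9
Op 6: F3 acks idx 3 -> match: F0=0 F1=0 F2=0 F3=5; commitIndex=0

Answer: 0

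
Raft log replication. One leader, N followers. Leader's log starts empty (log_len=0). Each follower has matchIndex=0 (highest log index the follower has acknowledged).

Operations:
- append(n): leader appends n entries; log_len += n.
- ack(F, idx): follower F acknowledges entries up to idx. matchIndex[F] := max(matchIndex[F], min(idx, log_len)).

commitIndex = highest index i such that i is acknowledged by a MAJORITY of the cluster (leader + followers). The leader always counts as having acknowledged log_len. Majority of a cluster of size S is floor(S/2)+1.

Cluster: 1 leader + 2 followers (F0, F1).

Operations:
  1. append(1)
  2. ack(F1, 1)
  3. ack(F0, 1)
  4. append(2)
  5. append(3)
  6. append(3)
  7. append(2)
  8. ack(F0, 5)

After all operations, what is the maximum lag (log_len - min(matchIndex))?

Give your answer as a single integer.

Op 1: append 1 -> log_len=1
Op 2: F1 acks idx 1 -> match: F0=0 F1=1; commitIndex=1
Op 3: F0 acks idx 1 -> match: F0=1 F1=1; commitIndex=1
Op 4: append 2 -> log_len=3
Op 5: append 3 -> log_len=6
Op 6: append 3 -> log_len=9
Op 7: append 2 -> log_len=11
Op 8: F0 acks idx 5 -> match: F0=5 F1=1; commitIndex=5

Answer: 10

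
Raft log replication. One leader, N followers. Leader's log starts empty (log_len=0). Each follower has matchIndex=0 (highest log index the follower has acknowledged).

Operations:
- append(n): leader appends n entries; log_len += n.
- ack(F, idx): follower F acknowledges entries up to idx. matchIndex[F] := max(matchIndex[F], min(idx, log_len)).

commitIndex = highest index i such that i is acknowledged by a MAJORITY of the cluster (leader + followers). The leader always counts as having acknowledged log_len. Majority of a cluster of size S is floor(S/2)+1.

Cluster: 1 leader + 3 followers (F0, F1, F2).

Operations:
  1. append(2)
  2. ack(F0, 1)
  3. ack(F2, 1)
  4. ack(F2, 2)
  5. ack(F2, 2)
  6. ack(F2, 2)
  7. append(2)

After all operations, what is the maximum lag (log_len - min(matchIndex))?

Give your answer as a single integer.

Answer: 4

Derivation:
Op 1: append 2 -> log_len=2
Op 2: F0 acks idx 1 -> match: F0=1 F1=0 F2=0; commitIndex=0
Op 3: F2 acks idx 1 -> match: F0=1 F1=0 F2=1; commitIndex=1
Op 4: F2 acks idx 2 -> match: F0=1 F1=0 F2=2; commitIndex=1
Op 5: F2 acks idx 2 -> match: F0=1 F1=0 F2=2; commitIndex=1
Op 6: F2 acks idx 2 -> match: F0=1 F1=0 F2=2; commitIndex=1
Op 7: append 2 -> log_len=4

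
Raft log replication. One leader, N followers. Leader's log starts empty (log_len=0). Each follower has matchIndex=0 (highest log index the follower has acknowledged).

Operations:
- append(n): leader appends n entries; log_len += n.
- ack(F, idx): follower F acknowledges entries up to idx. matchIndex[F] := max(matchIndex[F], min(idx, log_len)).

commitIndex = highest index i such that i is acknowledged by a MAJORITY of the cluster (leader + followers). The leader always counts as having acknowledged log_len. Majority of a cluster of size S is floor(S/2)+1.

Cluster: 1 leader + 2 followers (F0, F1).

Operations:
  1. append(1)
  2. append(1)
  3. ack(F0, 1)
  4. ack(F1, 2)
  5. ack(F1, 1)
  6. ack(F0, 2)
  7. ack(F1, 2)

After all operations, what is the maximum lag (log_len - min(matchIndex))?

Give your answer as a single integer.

Op 1: append 1 -> log_len=1
Op 2: append 1 -> log_len=2
Op 3: F0 acks idx 1 -> match: F0=1 F1=0; commitIndex=1
Op 4: F1 acks idx 2 -> match: F0=1 F1=2; commitIndex=2
Op 5: F1 acks idx 1 -> match: F0=1 F1=2; commitIndex=2
Op 6: F0 acks idx 2 -> match: F0=2 F1=2; commitIndex=2
Op 7: F1 acks idx 2 -> match: F0=2 F1=2; commitIndex=2

Answer: 0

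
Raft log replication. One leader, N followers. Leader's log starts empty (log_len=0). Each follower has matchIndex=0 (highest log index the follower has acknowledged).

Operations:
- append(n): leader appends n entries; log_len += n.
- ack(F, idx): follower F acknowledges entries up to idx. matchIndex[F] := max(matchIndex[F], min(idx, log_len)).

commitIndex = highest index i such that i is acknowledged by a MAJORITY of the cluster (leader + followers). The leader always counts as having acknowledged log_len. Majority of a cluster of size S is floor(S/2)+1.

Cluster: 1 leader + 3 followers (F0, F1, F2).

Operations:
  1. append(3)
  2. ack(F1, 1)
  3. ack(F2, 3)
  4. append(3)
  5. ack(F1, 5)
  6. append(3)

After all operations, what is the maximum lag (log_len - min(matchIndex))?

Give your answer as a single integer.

Answer: 9

Derivation:
Op 1: append 3 -> log_len=3
Op 2: F1 acks idx 1 -> match: F0=0 F1=1 F2=0; commitIndex=0
Op 3: F2 acks idx 3 -> match: F0=0 F1=1 F2=3; commitIndex=1
Op 4: append 3 -> log_len=6
Op 5: F1 acks idx 5 -> match: F0=0 F1=5 F2=3; commitIndex=3
Op 6: append 3 -> log_len=9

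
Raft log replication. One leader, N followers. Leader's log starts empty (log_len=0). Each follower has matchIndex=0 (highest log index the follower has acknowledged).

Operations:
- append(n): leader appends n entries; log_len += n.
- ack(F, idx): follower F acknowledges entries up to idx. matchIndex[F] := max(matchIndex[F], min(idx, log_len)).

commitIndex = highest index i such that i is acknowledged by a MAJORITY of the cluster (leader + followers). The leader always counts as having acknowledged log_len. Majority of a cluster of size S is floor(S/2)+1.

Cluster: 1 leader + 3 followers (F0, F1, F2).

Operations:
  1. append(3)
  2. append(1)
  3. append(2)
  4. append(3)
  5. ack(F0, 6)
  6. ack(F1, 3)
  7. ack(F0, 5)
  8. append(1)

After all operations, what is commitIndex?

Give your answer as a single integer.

Answer: 3

Derivation:
Op 1: append 3 -> log_len=3
Op 2: append 1 -> log_len=4
Op 3: append 2 -> log_len=6
Op 4: append 3 -> log_len=9
Op 5: F0 acks idx 6 -> match: F0=6 F1=0 F2=0; commitIndex=0
Op 6: F1 acks idx 3 -> match: F0=6 F1=3 F2=0; commitIndex=3
Op 7: F0 acks idx 5 -> match: F0=6 F1=3 F2=0; commitIndex=3
Op 8: append 1 -> log_len=10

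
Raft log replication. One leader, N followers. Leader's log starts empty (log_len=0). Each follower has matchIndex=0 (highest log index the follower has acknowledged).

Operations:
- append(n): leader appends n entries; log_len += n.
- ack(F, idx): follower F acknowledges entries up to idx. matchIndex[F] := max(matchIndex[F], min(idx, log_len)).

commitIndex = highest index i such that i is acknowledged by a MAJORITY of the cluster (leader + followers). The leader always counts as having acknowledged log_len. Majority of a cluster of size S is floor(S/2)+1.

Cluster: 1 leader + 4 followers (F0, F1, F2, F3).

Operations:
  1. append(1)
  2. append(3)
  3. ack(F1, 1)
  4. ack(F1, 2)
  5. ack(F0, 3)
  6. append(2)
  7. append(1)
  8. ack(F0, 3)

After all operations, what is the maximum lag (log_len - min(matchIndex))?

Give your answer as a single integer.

Op 1: append 1 -> log_len=1
Op 2: append 3 -> log_len=4
Op 3: F1 acks idx 1 -> match: F0=0 F1=1 F2=0 F3=0; commitIndex=0
Op 4: F1 acks idx 2 -> match: F0=0 F1=2 F2=0 F3=0; commitIndex=0
Op 5: F0 acks idx 3 -> match: F0=3 F1=2 F2=0 F3=0; commitIndex=2
Op 6: append 2 -> log_len=6
Op 7: append 1 -> log_len=7
Op 8: F0 acks idx 3 -> match: F0=3 F1=2 F2=0 F3=0; commitIndex=2

Answer: 7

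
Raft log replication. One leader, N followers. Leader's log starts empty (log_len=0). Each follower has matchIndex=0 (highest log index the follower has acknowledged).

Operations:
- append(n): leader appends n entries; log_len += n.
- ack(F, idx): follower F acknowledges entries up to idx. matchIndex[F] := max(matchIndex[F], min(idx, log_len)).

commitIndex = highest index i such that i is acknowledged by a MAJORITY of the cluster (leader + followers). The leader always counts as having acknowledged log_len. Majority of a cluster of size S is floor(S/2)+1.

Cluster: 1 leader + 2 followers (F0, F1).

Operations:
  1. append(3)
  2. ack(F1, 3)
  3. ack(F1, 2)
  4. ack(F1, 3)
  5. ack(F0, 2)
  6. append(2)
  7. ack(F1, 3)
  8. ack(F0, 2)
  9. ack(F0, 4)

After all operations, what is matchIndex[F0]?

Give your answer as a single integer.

Answer: 4

Derivation:
Op 1: append 3 -> log_len=3
Op 2: F1 acks idx 3 -> match: F0=0 F1=3; commitIndex=3
Op 3: F1 acks idx 2 -> match: F0=0 F1=3; commitIndex=3
Op 4: F1 acks idx 3 -> match: F0=0 F1=3; commitIndex=3
Op 5: F0 acks idx 2 -> match: F0=2 F1=3; commitIndex=3
Op 6: append 2 -> log_len=5
Op 7: F1 acks idx 3 -> match: F0=2 F1=3; commitIndex=3
Op 8: F0 acks idx 2 -> match: F0=2 F1=3; commitIndex=3
Op 9: F0 acks idx 4 -> match: F0=4 F1=3; commitIndex=4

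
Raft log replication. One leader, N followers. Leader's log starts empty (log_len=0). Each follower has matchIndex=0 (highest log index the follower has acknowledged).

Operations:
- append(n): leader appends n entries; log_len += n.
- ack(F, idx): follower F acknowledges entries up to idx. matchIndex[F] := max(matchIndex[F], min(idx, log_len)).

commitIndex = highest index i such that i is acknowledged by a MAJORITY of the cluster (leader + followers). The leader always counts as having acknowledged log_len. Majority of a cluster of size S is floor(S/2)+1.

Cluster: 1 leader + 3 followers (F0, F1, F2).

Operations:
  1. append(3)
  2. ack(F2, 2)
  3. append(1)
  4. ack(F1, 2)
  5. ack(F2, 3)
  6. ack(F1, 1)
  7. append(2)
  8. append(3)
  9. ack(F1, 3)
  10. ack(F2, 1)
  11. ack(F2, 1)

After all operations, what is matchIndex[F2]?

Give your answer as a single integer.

Answer: 3

Derivation:
Op 1: append 3 -> log_len=3
Op 2: F2 acks idx 2 -> match: F0=0 F1=0 F2=2; commitIndex=0
Op 3: append 1 -> log_len=4
Op 4: F1 acks idx 2 -> match: F0=0 F1=2 F2=2; commitIndex=2
Op 5: F2 acks idx 3 -> match: F0=0 F1=2 F2=3; commitIndex=2
Op 6: F1 acks idx 1 -> match: F0=0 F1=2 F2=3; commitIndex=2
Op 7: append 2 -> log_len=6
Op 8: append 3 -> log_len=9
Op 9: F1 acks idx 3 -> match: F0=0 F1=3 F2=3; commitIndex=3
Op 10: F2 acks idx 1 -> match: F0=0 F1=3 F2=3; commitIndex=3
Op 11: F2 acks idx 1 -> match: F0=0 F1=3 F2=3; commitIndex=3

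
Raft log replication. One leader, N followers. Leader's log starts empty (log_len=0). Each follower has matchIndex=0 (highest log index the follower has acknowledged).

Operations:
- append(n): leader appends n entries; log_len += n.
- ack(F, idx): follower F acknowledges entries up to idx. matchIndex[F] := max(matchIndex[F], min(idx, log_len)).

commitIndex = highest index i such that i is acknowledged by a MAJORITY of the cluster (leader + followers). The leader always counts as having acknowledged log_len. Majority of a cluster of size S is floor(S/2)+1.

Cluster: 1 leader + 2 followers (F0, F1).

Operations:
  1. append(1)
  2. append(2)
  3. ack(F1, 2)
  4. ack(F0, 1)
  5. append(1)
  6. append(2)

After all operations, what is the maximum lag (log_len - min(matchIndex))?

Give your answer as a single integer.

Answer: 5

Derivation:
Op 1: append 1 -> log_len=1
Op 2: append 2 -> log_len=3
Op 3: F1 acks idx 2 -> match: F0=0 F1=2; commitIndex=2
Op 4: F0 acks idx 1 -> match: F0=1 F1=2; commitIndex=2
Op 5: append 1 -> log_len=4
Op 6: append 2 -> log_len=6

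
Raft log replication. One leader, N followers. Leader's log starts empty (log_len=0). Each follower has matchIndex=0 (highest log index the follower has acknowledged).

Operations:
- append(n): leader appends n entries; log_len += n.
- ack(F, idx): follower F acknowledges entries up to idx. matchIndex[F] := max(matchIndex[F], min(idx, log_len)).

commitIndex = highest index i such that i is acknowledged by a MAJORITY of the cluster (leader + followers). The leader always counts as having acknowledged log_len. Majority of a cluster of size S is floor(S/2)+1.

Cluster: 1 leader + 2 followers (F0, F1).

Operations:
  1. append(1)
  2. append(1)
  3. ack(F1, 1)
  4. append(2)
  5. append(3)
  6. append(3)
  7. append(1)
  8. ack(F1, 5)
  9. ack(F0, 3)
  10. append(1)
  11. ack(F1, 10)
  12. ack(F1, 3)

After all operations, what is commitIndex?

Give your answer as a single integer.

Op 1: append 1 -> log_len=1
Op 2: append 1 -> log_len=2
Op 3: F1 acks idx 1 -> match: F0=0 F1=1; commitIndex=1
Op 4: append 2 -> log_len=4
Op 5: append 3 -> log_len=7
Op 6: append 3 -> log_len=10
Op 7: append 1 -> log_len=11
Op 8: F1 acks idx 5 -> match: F0=0 F1=5; commitIndex=5
Op 9: F0 acks idx 3 -> match: F0=3 F1=5; commitIndex=5
Op 10: append 1 -> log_len=12
Op 11: F1 acks idx 10 -> match: F0=3 F1=10; commitIndex=10
Op 12: F1 acks idx 3 -> match: F0=3 F1=10; commitIndex=10

Answer: 10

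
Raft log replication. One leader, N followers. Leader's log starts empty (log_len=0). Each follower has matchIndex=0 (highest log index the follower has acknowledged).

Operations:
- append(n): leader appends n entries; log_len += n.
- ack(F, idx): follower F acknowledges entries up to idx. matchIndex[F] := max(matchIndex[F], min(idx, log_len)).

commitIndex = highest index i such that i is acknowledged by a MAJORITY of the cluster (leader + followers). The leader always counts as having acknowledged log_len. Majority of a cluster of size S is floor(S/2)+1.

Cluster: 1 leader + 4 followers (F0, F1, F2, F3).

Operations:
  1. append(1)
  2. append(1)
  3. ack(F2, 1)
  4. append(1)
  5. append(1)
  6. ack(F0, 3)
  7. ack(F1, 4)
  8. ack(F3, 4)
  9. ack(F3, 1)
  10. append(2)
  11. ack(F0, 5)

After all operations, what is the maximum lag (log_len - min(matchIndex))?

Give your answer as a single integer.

Op 1: append 1 -> log_len=1
Op 2: append 1 -> log_len=2
Op 3: F2 acks idx 1 -> match: F0=0 F1=0 F2=1 F3=0; commitIndex=0
Op 4: append 1 -> log_len=3
Op 5: append 1 -> log_len=4
Op 6: F0 acks idx 3 -> match: F0=3 F1=0 F2=1 F3=0; commitIndex=1
Op 7: F1 acks idx 4 -> match: F0=3 F1=4 F2=1 F3=0; commitIndex=3
Op 8: F3 acks idx 4 -> match: F0=3 F1=4 F2=1 F3=4; commitIndex=4
Op 9: F3 acks idx 1 -> match: F0=3 F1=4 F2=1 F3=4; commitIndex=4
Op 10: append 2 -> log_len=6
Op 11: F0 acks idx 5 -> match: F0=5 F1=4 F2=1 F3=4; commitIndex=4

Answer: 5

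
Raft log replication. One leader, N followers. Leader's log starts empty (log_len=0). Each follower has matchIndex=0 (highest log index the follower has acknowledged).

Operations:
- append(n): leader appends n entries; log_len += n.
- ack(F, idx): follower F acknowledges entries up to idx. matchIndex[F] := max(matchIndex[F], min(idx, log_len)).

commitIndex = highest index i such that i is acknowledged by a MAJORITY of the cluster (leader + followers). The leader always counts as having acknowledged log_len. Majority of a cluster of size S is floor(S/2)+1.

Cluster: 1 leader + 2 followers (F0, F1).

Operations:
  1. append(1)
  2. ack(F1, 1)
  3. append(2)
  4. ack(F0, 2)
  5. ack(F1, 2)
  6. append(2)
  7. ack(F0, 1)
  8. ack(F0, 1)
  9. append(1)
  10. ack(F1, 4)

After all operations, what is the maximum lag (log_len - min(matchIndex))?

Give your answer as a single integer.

Op 1: append 1 -> log_len=1
Op 2: F1 acks idx 1 -> match: F0=0 F1=1; commitIndex=1
Op 3: append 2 -> log_len=3
Op 4: F0 acks idx 2 -> match: F0=2 F1=1; commitIndex=2
Op 5: F1 acks idx 2 -> match: F0=2 F1=2; commitIndex=2
Op 6: append 2 -> log_len=5
Op 7: F0 acks idx 1 -> match: F0=2 F1=2; commitIndex=2
Op 8: F0 acks idx 1 -> match: F0=2 F1=2; commitIndex=2
Op 9: append 1 -> log_len=6
Op 10: F1 acks idx 4 -> match: F0=2 F1=4; commitIndex=4

Answer: 4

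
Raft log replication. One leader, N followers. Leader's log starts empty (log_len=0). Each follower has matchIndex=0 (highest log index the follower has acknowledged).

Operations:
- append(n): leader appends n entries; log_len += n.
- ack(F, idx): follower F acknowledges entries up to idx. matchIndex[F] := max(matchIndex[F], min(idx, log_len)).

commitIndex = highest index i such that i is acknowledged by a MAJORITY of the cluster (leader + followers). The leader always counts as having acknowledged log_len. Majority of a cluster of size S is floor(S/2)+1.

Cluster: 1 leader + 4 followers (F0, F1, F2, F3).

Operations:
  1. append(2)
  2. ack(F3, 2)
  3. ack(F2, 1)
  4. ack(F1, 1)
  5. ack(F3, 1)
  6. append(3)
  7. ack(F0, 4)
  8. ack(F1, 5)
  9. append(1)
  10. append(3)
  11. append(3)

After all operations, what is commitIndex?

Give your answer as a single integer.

Op 1: append 2 -> log_len=2
Op 2: F3 acks idx 2 -> match: F0=0 F1=0 F2=0 F3=2; commitIndex=0
Op 3: F2 acks idx 1 -> match: F0=0 F1=0 F2=1 F3=2; commitIndex=1
Op 4: F1 acks idx 1 -> match: F0=0 F1=1 F2=1 F3=2; commitIndex=1
Op 5: F3 acks idx 1 -> match: F0=0 F1=1 F2=1 F3=2; commitIndex=1
Op 6: append 3 -> log_len=5
Op 7: F0 acks idx 4 -> match: F0=4 F1=1 F2=1 F3=2; commitIndex=2
Op 8: F1 acks idx 5 -> match: F0=4 F1=5 F2=1 F3=2; commitIndex=4
Op 9: append 1 -> log_len=6
Op 10: append 3 -> log_len=9
Op 11: append 3 -> log_len=12

Answer: 4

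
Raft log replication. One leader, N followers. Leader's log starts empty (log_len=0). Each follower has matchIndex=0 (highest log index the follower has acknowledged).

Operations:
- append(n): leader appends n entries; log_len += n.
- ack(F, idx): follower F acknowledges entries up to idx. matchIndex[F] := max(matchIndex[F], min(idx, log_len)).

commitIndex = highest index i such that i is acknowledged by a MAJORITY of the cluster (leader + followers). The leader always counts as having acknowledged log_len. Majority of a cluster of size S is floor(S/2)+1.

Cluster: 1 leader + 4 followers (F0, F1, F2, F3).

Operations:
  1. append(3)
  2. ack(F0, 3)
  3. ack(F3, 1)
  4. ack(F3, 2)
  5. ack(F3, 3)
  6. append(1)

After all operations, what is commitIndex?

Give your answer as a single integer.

Op 1: append 3 -> log_len=3
Op 2: F0 acks idx 3 -> match: F0=3 F1=0 F2=0 F3=0; commitIndex=0
Op 3: F3 acks idx 1 -> match: F0=3 F1=0 F2=0 F3=1; commitIndex=1
Op 4: F3 acks idx 2 -> match: F0=3 F1=0 F2=0 F3=2; commitIndex=2
Op 5: F3 acks idx 3 -> match: F0=3 F1=0 F2=0 F3=3; commitIndex=3
Op 6: append 1 -> log_len=4

Answer: 3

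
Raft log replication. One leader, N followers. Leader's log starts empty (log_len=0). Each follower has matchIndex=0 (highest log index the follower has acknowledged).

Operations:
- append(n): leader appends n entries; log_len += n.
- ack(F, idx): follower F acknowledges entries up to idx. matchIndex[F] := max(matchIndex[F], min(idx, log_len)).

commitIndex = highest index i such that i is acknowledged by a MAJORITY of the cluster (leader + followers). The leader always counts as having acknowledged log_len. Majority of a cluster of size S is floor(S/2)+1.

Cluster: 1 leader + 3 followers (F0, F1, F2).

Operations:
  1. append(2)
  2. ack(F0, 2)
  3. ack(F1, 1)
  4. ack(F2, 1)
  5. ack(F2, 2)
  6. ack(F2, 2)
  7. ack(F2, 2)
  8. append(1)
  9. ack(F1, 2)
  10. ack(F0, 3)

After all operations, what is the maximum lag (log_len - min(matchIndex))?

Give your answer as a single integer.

Answer: 1

Derivation:
Op 1: append 2 -> log_len=2
Op 2: F0 acks idx 2 -> match: F0=2 F1=0 F2=0; commitIndex=0
Op 3: F1 acks idx 1 -> match: F0=2 F1=1 F2=0; commitIndex=1
Op 4: F2 acks idx 1 -> match: F0=2 F1=1 F2=1; commitIndex=1
Op 5: F2 acks idx 2 -> match: F0=2 F1=1 F2=2; commitIndex=2
Op 6: F2 acks idx 2 -> match: F0=2 F1=1 F2=2; commitIndex=2
Op 7: F2 acks idx 2 -> match: F0=2 F1=1 F2=2; commitIndex=2
Op 8: append 1 -> log_len=3
Op 9: F1 acks idx 2 -> match: F0=2 F1=2 F2=2; commitIndex=2
Op 10: F0 acks idx 3 -> match: F0=3 F1=2 F2=2; commitIndex=2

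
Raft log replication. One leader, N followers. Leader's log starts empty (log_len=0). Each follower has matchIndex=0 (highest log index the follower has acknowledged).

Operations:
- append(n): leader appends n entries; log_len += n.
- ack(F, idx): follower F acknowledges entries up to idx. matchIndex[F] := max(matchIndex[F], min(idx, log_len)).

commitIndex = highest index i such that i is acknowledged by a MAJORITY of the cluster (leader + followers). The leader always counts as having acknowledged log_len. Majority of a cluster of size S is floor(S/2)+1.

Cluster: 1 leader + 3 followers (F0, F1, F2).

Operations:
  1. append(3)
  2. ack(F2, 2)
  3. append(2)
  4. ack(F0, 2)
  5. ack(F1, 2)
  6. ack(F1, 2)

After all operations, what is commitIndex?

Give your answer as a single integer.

Op 1: append 3 -> log_len=3
Op 2: F2 acks idx 2 -> match: F0=0 F1=0 F2=2; commitIndex=0
Op 3: append 2 -> log_len=5
Op 4: F0 acks idx 2 -> match: F0=2 F1=0 F2=2; commitIndex=2
Op 5: F1 acks idx 2 -> match: F0=2 F1=2 F2=2; commitIndex=2
Op 6: F1 acks idx 2 -> match: F0=2 F1=2 F2=2; commitIndex=2

Answer: 2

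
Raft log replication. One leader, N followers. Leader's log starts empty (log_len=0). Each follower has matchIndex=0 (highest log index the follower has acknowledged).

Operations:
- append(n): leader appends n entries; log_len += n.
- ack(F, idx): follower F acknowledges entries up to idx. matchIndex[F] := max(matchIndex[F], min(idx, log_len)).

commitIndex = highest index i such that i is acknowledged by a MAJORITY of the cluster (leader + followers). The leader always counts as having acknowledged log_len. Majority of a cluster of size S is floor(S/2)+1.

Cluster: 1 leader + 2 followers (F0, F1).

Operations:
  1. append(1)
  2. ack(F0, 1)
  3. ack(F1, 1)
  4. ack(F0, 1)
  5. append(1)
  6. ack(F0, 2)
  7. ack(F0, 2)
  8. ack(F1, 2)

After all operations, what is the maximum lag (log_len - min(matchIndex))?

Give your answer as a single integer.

Answer: 0

Derivation:
Op 1: append 1 -> log_len=1
Op 2: F0 acks idx 1 -> match: F0=1 F1=0; commitIndex=1
Op 3: F1 acks idx 1 -> match: F0=1 F1=1; commitIndex=1
Op 4: F0 acks idx 1 -> match: F0=1 F1=1; commitIndex=1
Op 5: append 1 -> log_len=2
Op 6: F0 acks idx 2 -> match: F0=2 F1=1; commitIndex=2
Op 7: F0 acks idx 2 -> match: F0=2 F1=1; commitIndex=2
Op 8: F1 acks idx 2 -> match: F0=2 F1=2; commitIndex=2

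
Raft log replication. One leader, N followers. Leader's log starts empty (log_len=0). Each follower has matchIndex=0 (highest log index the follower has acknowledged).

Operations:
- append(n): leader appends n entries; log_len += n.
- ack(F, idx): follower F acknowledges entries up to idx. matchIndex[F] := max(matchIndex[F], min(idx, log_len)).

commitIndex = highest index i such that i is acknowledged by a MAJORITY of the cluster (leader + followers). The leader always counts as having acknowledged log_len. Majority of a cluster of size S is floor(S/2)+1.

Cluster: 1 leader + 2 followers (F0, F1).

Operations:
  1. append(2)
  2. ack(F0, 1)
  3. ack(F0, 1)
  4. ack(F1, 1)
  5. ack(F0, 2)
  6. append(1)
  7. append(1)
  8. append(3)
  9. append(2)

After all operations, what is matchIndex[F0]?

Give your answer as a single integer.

Answer: 2

Derivation:
Op 1: append 2 -> log_len=2
Op 2: F0 acks idx 1 -> match: F0=1 F1=0; commitIndex=1
Op 3: F0 acks idx 1 -> match: F0=1 F1=0; commitIndex=1
Op 4: F1 acks idx 1 -> match: F0=1 F1=1; commitIndex=1
Op 5: F0 acks idx 2 -> match: F0=2 F1=1; commitIndex=2
Op 6: append 1 -> log_len=3
Op 7: append 1 -> log_len=4
Op 8: append 3 -> log_len=7
Op 9: append 2 -> log_len=9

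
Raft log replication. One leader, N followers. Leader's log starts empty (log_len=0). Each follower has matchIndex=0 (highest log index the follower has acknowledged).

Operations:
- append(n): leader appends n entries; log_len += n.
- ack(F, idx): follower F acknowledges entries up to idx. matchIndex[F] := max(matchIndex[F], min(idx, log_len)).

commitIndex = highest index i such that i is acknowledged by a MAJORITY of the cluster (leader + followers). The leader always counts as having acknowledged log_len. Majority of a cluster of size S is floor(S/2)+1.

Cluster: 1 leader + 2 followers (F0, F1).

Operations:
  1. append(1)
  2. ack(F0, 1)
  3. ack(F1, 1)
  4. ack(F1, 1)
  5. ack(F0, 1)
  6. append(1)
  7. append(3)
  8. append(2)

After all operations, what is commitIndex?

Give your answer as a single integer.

Answer: 1

Derivation:
Op 1: append 1 -> log_len=1
Op 2: F0 acks idx 1 -> match: F0=1 F1=0; commitIndex=1
Op 3: F1 acks idx 1 -> match: F0=1 F1=1; commitIndex=1
Op 4: F1 acks idx 1 -> match: F0=1 F1=1; commitIndex=1
Op 5: F0 acks idx 1 -> match: F0=1 F1=1; commitIndex=1
Op 6: append 1 -> log_len=2
Op 7: append 3 -> log_len=5
Op 8: append 2 -> log_len=7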